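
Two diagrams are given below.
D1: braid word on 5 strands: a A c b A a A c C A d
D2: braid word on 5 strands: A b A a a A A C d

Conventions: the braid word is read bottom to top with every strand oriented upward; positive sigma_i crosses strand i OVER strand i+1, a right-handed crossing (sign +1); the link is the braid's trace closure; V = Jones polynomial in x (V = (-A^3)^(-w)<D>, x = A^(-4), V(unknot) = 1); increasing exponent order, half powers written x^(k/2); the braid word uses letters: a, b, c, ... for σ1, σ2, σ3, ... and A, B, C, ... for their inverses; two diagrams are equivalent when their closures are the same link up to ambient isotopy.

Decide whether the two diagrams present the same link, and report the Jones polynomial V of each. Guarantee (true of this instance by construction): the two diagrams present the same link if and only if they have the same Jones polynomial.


equivalent: yes
V(D1) = -x^(-5/2) - x^(-1/2)  (w +1, c 11, <D> = A^5 + A^13)
V(D2) = -x^(-5/2) - x^(-1/2)  [9 crossings, <D> = A^-1 + A^7, w = -1]
key observation: all 2 diagrams share one V(x), hence one class


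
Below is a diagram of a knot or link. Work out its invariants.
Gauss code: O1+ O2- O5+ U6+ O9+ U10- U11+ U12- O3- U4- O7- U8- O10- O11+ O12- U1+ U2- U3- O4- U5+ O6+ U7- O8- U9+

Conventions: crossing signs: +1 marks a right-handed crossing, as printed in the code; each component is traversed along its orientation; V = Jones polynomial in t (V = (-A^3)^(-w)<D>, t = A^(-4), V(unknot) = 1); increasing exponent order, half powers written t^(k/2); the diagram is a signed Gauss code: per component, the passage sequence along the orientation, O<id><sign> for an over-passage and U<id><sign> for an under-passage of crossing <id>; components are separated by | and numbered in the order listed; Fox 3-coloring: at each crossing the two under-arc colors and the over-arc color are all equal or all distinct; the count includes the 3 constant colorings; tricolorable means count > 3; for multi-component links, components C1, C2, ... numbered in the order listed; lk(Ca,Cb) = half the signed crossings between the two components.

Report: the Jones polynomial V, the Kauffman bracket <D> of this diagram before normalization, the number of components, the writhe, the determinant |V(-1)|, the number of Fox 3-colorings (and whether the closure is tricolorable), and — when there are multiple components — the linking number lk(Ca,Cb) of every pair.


Jones polynomial: V(t) = -t^-6 + 2t^-5 - 4t^-4 + 5t^-3 - 4t^-2 + 5t^-1 - 3 + 2t - t^2
<D> = -A^-14 + 2A^-10 - 3A^-6 + 5A^-2 - 4A^2 + 5A^6 - 4A^10 + 2A^14 - A^18; writhe -2
components 1, writhe -2 (12 crossings)
3-colorings: 9 of 3^12, det 27 — tricolorable
note: w = -2 shifts under R1 moves; the (-A^3)^(2) factor cancels that in V


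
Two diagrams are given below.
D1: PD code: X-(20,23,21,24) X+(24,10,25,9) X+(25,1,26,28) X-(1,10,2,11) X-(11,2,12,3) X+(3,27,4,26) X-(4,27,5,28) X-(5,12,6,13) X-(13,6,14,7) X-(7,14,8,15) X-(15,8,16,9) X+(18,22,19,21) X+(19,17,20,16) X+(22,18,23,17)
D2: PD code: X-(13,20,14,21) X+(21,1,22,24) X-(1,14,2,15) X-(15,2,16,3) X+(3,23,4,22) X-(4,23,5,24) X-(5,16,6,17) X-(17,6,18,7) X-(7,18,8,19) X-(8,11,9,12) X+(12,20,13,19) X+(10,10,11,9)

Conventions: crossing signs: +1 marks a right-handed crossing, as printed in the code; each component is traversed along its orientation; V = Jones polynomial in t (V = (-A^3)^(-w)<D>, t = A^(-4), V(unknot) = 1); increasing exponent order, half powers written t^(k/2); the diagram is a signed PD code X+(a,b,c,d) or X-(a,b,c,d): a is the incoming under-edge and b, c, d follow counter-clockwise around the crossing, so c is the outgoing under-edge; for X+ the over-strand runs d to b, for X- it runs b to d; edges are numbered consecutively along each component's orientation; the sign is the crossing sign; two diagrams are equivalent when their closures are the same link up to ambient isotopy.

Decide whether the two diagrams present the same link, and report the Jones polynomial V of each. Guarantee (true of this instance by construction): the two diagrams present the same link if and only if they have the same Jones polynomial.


equivalent: yes
V(D1) = -t^-7 + t^-6 - t^-5 + t^-4 + t^-2  (w -2, c 14, <D> = A^2 + A^10 - A^14 + A^18 - A^22)
V(D2) = -t^-7 + t^-6 - t^-5 + t^-4 + t^-2  (w -4, c 12, <D> = A^-4 + A^4 - A^8 + A^12 - A^16)
why: Reidemeister moves carry D1 (14 crossings) to D2 (12)


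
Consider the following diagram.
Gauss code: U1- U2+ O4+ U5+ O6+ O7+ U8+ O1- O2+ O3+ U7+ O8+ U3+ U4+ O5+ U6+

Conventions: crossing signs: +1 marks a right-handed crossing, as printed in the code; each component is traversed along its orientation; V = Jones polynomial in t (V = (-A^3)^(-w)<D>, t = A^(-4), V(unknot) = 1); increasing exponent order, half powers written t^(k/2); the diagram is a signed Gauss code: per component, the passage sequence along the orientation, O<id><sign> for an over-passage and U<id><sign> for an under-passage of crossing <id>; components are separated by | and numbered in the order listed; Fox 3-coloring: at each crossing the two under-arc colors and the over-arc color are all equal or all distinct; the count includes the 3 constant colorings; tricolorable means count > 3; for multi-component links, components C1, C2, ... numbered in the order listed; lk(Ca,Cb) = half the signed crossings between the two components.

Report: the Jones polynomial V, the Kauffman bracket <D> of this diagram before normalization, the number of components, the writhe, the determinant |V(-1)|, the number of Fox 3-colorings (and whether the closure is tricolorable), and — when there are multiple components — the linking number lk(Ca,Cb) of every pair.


V = t^2 + 2t^4 - 2t^5 + t^6 - 2t^7 + t^8
<D> = A^-14 - 2A^-10 + A^-6 - 2A^-2 + 2A^2 + A^10 (w = +6)
1 component over 8 crossings, w = +6
27 Fox colorings among 3^8, |V(-1)| = 9: tricolorable
why: w = +6 shifts under R1 moves; the (-A^3)^(-6) factor cancels that in V


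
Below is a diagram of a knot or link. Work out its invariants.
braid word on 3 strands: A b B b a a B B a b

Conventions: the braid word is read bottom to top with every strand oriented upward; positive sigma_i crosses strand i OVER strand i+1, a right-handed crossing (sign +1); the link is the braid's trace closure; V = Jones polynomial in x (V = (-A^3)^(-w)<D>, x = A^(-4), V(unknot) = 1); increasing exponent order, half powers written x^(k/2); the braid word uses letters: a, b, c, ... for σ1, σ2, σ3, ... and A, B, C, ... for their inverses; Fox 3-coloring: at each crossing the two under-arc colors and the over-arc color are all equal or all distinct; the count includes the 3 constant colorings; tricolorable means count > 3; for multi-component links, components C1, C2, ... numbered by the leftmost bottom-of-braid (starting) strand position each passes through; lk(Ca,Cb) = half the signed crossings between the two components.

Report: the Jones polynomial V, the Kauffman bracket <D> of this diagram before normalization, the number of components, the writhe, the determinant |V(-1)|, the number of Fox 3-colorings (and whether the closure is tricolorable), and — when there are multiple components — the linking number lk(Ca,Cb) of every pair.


V = -x^-1 + 2 - x + 2x^2 - x^3 + x^4 - x^5
<D> = -A^-14 + A^-10 - A^-6 + 2A^-2 - A^2 + 2A^6 - A^10 (w = +2)
1 component over 10 crossings, w = +2
9 Fox colorings among 3^10, |V(-1)| = 9: tricolorable
why: |V(-1)| = 9: so tricolorable, since 3 divides 9


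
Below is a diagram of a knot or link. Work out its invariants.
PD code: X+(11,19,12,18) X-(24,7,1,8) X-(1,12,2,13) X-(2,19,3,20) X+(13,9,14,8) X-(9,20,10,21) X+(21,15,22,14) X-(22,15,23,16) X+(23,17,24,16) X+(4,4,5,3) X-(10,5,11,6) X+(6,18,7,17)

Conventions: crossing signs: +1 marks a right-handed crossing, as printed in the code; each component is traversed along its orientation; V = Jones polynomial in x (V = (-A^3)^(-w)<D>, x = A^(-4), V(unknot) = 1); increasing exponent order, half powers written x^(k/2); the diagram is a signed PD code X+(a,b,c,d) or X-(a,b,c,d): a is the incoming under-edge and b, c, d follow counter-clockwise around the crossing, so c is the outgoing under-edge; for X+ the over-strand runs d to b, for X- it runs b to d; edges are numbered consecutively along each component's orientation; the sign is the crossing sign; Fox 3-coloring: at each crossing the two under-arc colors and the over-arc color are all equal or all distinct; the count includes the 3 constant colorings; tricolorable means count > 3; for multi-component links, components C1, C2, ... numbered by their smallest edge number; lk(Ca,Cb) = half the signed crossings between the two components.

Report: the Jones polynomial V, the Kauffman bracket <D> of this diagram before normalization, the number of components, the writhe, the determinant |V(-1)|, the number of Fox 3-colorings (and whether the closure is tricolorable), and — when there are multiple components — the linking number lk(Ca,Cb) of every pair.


V = 1
<D> = 1 (w = 0)
1 component over 12 crossings, w = 0
3 Fox colorings among 3^12, |V(-1)| = 1: not tricolorable
why: det 1 = |V(-1)|; not divisible by 3, so not tricolorable


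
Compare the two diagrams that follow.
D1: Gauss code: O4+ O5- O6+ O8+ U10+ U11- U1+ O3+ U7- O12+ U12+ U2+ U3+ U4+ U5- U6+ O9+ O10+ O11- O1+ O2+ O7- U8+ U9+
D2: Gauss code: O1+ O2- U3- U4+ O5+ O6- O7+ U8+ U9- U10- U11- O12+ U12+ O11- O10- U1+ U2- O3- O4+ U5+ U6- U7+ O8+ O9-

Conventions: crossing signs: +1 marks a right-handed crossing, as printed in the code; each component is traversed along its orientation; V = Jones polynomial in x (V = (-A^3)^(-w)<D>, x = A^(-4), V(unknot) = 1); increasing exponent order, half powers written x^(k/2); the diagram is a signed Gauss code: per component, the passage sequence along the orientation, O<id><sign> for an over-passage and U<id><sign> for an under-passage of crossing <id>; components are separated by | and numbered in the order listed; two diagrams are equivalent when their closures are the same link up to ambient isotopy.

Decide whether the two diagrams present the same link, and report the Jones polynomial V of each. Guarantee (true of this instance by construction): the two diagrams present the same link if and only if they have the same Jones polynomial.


equivalent: no
D1 (bracket -A^2 + A^6 + A^14; 12 crossings at w = +6): V = x + x^3 - x^4
V(D2) = 1  (w 0, c 12, <D> = 1)
key observation: comparing 2 Jones polynomials yields 2 groups


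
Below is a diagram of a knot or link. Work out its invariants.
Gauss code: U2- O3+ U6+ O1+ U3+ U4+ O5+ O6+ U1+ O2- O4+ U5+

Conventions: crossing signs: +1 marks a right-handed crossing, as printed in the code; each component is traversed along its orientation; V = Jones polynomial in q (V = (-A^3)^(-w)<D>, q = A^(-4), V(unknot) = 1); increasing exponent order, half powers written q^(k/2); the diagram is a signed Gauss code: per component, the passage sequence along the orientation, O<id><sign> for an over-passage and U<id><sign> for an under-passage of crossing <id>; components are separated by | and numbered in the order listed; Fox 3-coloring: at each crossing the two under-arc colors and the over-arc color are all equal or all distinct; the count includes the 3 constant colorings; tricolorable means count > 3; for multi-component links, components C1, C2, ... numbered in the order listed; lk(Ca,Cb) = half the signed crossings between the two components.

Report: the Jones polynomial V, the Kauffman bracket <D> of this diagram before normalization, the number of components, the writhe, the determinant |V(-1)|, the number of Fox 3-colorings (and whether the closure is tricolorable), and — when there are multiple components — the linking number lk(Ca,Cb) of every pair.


V(q) = q - q^2 + 2q^3 - q^4 + q^5 - q^6
bracket: -A^-12 + A^-8 - A^-4 + 2 - A^4 + A^8, w = +4
1 component, writhe +4, over 6 crossings
det 7, colorings 3 of 3^6 — not tricolorable
observation: w = +4 (over 6 crossings) is diagram-only; (-A^3)^(-4) removes it from V


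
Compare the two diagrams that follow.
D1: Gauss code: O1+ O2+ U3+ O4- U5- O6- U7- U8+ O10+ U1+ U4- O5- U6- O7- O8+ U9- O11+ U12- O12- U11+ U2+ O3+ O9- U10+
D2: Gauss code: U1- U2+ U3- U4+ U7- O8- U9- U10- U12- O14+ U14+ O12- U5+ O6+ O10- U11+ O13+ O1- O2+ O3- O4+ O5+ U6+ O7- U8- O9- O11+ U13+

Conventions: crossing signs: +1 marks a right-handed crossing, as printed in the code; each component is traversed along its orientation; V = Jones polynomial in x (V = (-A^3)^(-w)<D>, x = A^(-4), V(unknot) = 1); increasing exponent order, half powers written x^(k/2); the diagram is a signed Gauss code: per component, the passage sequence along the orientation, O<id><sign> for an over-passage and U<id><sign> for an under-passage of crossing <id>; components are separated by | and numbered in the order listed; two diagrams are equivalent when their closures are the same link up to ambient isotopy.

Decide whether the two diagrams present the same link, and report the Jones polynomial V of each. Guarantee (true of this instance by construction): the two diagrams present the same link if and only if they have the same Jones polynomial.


equivalent: yes
V(D1) = -x^-3 + 2x^-2 - 2x^-1 + 3 - 2x + 2x^2 - x^3  (w 0, c 12, <D> = -A^-12 + 2A^-8 - 2A^-4 + 3 - 2A^4 + 2A^8 - A^12)
D2 (bracket -A^-12 + 2A^-8 - 2A^-4 + 3 - 2A^4 + 2A^8 - A^12; 14 crossings at w = 0): V = -x^-3 + 2x^-2 - 2x^-1 + 3 - 2x + 2x^2 - x^3
why: Reidemeister moves carry D1 (12 crossings) to D2 (14)


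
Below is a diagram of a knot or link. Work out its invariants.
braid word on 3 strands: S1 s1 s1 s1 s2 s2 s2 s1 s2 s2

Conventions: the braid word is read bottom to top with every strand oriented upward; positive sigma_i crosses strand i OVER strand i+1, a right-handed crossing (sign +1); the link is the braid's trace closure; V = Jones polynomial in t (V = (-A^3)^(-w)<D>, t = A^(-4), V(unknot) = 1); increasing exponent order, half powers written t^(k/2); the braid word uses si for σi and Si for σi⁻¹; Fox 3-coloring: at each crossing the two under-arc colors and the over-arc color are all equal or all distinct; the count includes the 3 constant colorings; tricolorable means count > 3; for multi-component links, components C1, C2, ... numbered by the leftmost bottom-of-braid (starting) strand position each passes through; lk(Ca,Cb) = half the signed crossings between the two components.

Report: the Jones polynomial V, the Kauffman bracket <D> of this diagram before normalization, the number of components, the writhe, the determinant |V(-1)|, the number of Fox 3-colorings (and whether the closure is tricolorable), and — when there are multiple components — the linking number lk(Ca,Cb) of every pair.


V = t^3 + t^5 - t^8
<D> = -A^-8 + A^4 + A^12 (w = +8)
1 component over 10 crossings, w = +8
9 Fox colorings among 3^10, |V(-1)| = 3: tricolorable
why: inverse pairs cancel, leaving σ1 σ1 σ2 σ2 σ2 σ1 σ2 σ2


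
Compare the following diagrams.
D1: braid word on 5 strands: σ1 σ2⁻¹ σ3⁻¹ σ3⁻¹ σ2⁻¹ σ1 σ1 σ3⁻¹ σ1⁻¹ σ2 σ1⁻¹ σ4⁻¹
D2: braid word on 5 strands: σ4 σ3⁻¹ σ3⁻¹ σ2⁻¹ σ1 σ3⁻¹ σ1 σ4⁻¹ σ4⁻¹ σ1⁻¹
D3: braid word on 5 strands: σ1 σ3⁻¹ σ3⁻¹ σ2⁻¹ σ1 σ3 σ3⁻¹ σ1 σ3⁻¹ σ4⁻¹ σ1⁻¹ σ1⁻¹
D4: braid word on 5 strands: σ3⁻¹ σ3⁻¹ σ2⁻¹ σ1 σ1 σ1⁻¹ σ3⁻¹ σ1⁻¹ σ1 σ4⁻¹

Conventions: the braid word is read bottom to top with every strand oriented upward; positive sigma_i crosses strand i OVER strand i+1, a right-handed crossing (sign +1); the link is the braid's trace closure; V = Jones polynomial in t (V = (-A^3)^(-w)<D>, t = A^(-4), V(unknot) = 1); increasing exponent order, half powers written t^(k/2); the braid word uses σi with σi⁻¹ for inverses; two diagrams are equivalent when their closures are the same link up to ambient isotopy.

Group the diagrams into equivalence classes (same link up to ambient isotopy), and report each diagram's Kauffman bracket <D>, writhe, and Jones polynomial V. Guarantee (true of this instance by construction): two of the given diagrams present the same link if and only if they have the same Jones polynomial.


equivalence classes: {D1, D2, D3, D4}
D1 (bracket A^-8 + 1 - A^4; 12 crossings at w = -4): V = -t^-4 + t^-3 + t^-1
V(D2) = -t^-4 + t^-3 + t^-1  (w -4, c 10, <D> = A^-8 + 1 - A^4)
D3 (bracket A^-8 + 1 - A^4; 12 crossings at w = -4): V = -t^-4 + t^-3 + t^-1
D4 (bracket A^-8 + 1 - A^4; 10 crossings at w = -4): V = -t^-4 + t^-3 + t^-1
observation: one V(t) for all 4 diagrams — one class (guaranteed)


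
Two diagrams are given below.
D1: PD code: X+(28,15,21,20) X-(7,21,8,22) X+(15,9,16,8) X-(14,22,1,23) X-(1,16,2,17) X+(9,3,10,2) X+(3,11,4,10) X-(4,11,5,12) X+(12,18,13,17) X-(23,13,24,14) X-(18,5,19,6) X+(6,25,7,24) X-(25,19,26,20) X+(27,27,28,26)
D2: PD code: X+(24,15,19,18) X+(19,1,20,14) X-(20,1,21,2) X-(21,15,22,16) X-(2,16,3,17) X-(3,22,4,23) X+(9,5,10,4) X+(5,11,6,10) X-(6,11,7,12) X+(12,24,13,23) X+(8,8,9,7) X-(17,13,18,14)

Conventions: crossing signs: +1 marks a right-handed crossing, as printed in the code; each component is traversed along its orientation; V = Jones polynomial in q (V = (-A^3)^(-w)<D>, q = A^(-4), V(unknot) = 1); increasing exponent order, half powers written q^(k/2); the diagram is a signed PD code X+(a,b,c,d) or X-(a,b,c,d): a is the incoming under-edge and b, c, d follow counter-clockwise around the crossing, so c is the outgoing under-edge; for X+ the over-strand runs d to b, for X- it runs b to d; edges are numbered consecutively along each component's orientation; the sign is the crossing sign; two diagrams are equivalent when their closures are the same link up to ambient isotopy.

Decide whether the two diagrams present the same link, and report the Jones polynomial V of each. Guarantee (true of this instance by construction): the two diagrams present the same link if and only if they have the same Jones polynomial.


equivalent: yes
D1 (bracket 1 + A^4 + A^8 + A^12; 14 crossings at w = 0): V = q^-3 + q^-2 + q^-1 + 1
V(D2) = q^-3 + q^-2 + q^-1 + 1  [12 crossings, <D> = 1 + A^4 + A^8 + A^12, w = 0]
observation: all 2 diagrams share one V(q), hence one class


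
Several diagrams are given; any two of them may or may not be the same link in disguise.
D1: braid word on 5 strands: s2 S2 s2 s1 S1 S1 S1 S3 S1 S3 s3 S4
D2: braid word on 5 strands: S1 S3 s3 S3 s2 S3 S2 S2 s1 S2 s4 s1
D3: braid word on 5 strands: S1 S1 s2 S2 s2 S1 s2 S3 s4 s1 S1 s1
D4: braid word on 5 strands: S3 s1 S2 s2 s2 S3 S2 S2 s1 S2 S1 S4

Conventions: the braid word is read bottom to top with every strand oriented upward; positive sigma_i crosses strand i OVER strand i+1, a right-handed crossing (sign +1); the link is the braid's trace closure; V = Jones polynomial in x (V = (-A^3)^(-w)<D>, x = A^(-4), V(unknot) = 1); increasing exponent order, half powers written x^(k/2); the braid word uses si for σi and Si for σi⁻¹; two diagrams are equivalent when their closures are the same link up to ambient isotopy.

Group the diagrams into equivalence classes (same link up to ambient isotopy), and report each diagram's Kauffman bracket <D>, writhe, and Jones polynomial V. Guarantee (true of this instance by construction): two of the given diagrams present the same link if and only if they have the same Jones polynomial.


classes: {D1} | {D3} | {D2, D4}
V(D1) = -x^-4 + x^-3 + x^-1  [12 crossings, <D> = A^-8 + 1 - A^4, w = -4]
V(D2) = -x^-6 + x^-5 - x^-4 + 2x^-3 - x^-2 + x^-1  (w -2, c 12, <D> = A^-2 - A^2 + 2A^6 - A^10 + A^14 - A^18)
D3 (bracket A^-8 - A^-4 + 1 - A^4 + A^8; 12 crossings at w = 0): V = x^-2 - x^-1 + 1 - x + x^2
V(D4) = -x^-6 + x^-5 - x^-4 + 2x^-3 - x^-2 + x^-1  [12 crossings, <D> = A^-8 - A^-4 + 2 - A^4 + A^8 - A^12, w = -4]
note: 3 classes among 4 diagrams; unequal V(x) rules out equality


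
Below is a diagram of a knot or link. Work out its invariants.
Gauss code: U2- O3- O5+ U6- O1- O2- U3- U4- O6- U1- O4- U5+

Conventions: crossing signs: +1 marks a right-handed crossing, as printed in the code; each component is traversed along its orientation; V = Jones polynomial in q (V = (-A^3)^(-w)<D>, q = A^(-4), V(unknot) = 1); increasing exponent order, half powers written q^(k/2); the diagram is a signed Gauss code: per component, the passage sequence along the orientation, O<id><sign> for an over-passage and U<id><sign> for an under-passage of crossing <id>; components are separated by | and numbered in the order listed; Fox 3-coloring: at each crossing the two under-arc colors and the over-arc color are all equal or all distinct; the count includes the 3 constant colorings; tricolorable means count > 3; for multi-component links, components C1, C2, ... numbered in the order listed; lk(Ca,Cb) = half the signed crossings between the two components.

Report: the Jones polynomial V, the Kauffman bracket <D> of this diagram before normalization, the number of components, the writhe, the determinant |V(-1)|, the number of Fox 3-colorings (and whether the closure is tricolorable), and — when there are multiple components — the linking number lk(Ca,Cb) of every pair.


V = -q^-6 + q^-5 - q^-4 + 2q^-3 - q^-2 + q^-1
<D> = A^-8 - A^-4 + 2 - A^4 + A^8 - A^12 (w = -4)
1 component over 6 crossings, w = -4
3 Fox colorings among 3^6, |V(-1)| = 7: not tricolorable
why: w = -4 (over 6 crossings) is diagram-only; (-A^3)^(4) removes it from V


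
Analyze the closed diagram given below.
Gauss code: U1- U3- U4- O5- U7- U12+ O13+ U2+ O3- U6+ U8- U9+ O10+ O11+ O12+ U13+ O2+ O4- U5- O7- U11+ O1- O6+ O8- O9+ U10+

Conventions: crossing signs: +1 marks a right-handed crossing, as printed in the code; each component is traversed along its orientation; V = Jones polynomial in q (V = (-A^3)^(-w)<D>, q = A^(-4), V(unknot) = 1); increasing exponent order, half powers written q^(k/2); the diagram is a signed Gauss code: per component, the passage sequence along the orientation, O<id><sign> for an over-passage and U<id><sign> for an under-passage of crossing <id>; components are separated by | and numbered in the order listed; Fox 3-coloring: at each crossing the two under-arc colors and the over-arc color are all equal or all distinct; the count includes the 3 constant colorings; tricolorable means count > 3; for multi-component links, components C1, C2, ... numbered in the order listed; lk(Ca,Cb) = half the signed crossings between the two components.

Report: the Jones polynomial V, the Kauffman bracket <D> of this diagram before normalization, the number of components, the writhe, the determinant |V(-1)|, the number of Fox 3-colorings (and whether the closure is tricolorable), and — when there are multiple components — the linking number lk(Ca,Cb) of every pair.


Jones polynomial: V(q) = -q^-1 + 2 - q + 2q^2 - q^3 + q^4 - q^5
<D> = A^-17 - A^-13 + A^-9 - 2A^-5 + A^-1 - 2A^3 + A^7; writhe +1
components 1, writhe +1 (13 crossings)
3-colorings: 9 of 3^13, det 9 — tricolorable
note: w = +1 shifts under R1 moves; the (-A^3)^(-1) factor cancels that in V


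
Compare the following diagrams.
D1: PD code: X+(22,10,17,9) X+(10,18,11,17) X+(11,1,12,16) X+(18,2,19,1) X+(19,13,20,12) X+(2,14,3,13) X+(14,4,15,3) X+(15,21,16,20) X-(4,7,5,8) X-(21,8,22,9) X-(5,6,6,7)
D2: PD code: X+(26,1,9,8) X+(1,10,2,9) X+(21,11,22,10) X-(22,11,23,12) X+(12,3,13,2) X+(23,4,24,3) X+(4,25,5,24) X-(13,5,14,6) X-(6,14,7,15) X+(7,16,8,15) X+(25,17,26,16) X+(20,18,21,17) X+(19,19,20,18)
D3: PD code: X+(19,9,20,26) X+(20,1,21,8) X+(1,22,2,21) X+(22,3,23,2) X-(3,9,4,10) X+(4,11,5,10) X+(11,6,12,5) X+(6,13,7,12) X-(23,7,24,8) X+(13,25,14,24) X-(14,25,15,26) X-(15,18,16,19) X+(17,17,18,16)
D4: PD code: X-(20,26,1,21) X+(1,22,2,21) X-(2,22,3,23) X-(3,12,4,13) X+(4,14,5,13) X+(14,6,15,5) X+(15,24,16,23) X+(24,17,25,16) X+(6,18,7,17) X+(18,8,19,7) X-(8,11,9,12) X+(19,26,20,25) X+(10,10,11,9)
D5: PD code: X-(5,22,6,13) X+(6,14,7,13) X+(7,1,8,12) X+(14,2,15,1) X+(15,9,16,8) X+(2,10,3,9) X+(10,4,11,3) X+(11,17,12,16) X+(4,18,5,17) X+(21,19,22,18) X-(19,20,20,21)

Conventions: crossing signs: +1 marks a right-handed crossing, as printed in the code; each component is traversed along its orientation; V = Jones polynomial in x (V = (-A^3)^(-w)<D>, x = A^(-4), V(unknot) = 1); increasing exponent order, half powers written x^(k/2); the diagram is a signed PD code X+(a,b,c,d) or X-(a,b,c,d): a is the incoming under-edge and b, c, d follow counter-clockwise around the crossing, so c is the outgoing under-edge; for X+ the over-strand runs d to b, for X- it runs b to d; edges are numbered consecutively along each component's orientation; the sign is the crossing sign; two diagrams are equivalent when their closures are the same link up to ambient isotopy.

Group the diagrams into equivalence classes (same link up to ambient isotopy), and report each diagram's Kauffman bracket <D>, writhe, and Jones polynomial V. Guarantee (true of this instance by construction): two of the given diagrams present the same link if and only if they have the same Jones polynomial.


equivalence classes: {D1, D5} | {D2, D3} | {D4}
D1 (bracket -A^-15 + A^-11 + A^-3 + A^5; 11 crossings at w = +5): V = -x^(5/2) - x^(9/2) - x^(13/2) + x^(15/2)
D2 (bracket A^-9 - 2A^-5 + 2A^-1 - 2A^3 + 3A^7 - A^11 + A^15; 13 crossings at w = +7): V = -x^(3/2) + x^(5/2) - 3x^(7/2) + 2x^(9/2) - 2x^(11/2) + 2x^(13/2) - x^(15/2)
V(D3) = -x^(3/2) + x^(5/2) - 3x^(7/2) + 2x^(9/2) - 2x^(11/2) + 2x^(13/2) - x^(15/2)  [13 crossings, <D> = A^-15 - 2A^-11 + 2A^-7 - 2A^-3 + 3A - A^5 + A^9, w = +5]
D4 (bracket -A^-11 + A^-7 - A^-3 + 2A + A^9; 13 crossings at w = +5): V = -x^(3/2) - 2x^(7/2) + x^(9/2) - x^(11/2) + x^(13/2)
V(D5) = -x^(5/2) - x^(9/2) - x^(13/2) + x^(15/2)  [11 crossings, <D> = -A^-9 + A^-5 + A^3 + A^11, w = +7]
observation: 3 classes among 5 diagrams; unequal V(x) rules out equality


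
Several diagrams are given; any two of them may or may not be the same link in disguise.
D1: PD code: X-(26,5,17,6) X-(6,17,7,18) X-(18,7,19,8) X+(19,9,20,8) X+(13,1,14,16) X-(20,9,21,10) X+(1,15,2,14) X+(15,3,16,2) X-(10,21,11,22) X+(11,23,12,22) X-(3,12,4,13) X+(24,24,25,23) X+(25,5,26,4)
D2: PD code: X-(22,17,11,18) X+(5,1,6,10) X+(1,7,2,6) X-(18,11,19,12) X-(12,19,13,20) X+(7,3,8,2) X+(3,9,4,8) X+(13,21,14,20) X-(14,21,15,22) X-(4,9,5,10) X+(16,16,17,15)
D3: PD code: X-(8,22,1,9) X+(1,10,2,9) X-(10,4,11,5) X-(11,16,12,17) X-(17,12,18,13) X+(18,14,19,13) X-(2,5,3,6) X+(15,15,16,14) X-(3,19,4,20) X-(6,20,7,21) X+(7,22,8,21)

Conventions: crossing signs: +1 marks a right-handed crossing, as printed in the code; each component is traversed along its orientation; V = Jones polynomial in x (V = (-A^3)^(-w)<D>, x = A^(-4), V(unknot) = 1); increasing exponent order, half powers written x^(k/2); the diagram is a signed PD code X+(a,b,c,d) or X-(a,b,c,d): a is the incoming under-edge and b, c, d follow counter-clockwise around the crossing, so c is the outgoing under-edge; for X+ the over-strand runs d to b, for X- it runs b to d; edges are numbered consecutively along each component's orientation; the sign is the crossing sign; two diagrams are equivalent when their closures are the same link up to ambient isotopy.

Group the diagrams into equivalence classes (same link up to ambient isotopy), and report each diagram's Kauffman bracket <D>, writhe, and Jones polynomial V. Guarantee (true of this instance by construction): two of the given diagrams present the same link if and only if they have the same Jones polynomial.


classes: {D1} | {D2} | {D3}
V(D1) = -x^(-3/2) - 2x^(1/2) + x^(3/2) - x^(5/2) + x^(7/2)  [13 crossings, <D> = -A^-11 + A^-7 - A^-3 + 2A + A^9, w = +1]
V(D2) = x^(-7/2) - 2x^(-1/2) - 2x^(1/2) + x^(7/2)  (w +1, c 11, <D> = -A^-11 + 2A + 2A^5 - A^17)
V(D3) = -x^(-5/2) - x^(-1/2)  (w -3, c 11, <D> = A^-7 + A)
insight: 3 values of V(x) split the 3 diagrams


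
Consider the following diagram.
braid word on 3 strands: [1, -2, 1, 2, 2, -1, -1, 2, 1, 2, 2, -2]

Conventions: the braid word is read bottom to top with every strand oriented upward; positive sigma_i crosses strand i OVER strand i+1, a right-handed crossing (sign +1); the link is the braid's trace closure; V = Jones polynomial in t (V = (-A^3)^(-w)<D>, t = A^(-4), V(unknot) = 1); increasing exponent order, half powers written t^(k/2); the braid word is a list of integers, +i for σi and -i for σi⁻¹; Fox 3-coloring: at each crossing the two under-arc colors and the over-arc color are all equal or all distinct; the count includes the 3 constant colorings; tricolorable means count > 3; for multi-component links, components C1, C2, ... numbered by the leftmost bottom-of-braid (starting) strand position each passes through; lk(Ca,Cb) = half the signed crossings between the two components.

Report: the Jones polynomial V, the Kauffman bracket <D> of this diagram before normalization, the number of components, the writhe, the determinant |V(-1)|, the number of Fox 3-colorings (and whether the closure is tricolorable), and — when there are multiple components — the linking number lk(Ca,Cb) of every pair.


V(t) = 2t - 2t^2 + 4t^3 - 2t^4 + 3t^5 - 2t^6 + t^7
bracket: A^-16 - 2A^-12 + 3A^-8 - 2A^-4 + 4 - 2A^4 + 2A^8, w = +4
3 components, writhe +4, over 12 crossings
lk(C1,C2) = +2
linking number lk(C1,C3) = 0
lk(C2,C3): 0
det 16, colorings 3 of 3^12 — not tricolorable
observation: w = +4 (over 12 crossings) is diagram-only; (-A^3)^(-4) removes it from V


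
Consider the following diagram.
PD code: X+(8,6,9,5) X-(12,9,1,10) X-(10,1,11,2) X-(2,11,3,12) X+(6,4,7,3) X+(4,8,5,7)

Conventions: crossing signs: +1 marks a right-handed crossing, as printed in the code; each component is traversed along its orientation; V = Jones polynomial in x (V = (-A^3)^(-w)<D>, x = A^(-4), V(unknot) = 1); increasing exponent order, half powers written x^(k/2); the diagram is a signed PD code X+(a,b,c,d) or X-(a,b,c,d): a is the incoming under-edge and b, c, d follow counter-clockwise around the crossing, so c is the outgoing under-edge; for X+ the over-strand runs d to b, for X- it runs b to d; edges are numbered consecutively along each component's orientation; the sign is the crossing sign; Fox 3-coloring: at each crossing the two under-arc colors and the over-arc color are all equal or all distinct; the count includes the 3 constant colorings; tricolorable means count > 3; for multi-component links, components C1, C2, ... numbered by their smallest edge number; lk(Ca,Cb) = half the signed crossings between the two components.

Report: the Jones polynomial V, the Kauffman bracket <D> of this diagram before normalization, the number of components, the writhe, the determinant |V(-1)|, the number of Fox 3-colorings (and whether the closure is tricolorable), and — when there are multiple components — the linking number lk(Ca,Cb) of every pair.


Jones polynomial: V(x) = -x^-3 + x^-2 - x^-1 + 3 - x + x^2 - x^3
<D> = -A^-12 + A^-8 - A^-4 + 3 - A^4 + A^8 - A^12; writhe 0
components 1, writhe 0 (6 crossings)
3-colorings: 27 of 3^6, det 9 — tricolorable
note: w = 0 (over 6 crossings) is diagram-only; (-A^3)^(0) removes it from V


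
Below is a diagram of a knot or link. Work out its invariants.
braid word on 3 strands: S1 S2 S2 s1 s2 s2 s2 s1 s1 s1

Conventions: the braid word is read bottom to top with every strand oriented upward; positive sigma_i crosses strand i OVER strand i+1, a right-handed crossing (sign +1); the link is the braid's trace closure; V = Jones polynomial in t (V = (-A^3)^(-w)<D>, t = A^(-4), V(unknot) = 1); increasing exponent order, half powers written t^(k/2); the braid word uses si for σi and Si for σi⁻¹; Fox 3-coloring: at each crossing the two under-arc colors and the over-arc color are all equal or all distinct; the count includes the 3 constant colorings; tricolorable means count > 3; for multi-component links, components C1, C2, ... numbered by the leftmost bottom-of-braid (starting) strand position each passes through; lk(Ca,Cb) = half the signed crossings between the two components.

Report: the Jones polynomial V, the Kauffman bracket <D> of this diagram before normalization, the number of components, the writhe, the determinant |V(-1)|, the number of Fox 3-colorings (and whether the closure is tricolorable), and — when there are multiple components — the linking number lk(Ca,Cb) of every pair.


V = 2t - 2t^2 + 3t^3 - 3t^4 + 2t^5 - 2t^6 + t^7
<D> = A^-16 - 2A^-12 + 2A^-8 - 3A^-4 + 3 - 2A^4 + 2A^8 (w = +4)
1 component over 10 crossings, w = +4
9 Fox colorings among 3^10, |V(-1)| = 15: tricolorable
why: V spans 6 powers of t: at least 6 crossings in any diagram


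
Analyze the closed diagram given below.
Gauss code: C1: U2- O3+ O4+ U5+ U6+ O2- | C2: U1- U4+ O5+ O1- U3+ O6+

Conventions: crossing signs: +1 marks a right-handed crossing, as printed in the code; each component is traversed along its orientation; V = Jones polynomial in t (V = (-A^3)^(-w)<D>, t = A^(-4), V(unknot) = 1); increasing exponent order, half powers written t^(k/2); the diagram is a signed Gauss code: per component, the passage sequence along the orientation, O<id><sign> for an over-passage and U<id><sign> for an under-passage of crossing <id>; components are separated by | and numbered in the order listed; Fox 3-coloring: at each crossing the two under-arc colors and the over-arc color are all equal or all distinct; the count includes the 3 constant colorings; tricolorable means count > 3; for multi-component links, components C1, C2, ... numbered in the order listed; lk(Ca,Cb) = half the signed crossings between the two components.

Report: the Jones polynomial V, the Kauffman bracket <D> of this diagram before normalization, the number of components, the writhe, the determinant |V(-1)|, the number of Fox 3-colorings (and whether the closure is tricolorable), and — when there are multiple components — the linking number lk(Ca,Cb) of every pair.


Jones polynomial: V(t) = -t^(1/2) + t^(3/2) - t^(5/2) - t^(9/2)
<D> = -A^-12 - A^-4 + 1 - A^4; writhe +2
components 2, writhe +2 (6 crossings)
linking number lk(C1,C2) = +2
3-colorings: 3 of 3^6, det 4 — not tricolorable
note: w = +2 (over 6 crossings) is diagram-only; (-A^3)^(-2) removes it from V


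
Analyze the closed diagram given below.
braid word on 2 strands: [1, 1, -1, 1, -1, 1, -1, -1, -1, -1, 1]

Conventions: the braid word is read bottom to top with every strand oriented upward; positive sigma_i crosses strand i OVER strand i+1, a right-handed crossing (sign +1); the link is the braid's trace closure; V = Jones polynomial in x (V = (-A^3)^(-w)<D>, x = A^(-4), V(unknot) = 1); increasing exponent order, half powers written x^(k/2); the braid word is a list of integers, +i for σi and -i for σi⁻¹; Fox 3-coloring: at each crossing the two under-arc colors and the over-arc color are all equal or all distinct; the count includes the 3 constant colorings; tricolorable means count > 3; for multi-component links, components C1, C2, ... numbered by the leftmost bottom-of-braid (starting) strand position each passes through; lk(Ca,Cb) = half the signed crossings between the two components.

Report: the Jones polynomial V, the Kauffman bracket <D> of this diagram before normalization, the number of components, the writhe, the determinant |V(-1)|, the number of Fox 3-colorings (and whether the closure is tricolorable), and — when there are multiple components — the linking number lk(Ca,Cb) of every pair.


V(x) = 1
bracket: -A^-3, w = -1
1 component, writhe -1, over 11 crossings
det 1, colorings 3 of 3^11 — not tricolorable
observation: |V(-1)| = 1: so not tricolorable, since 3 does not divide 1


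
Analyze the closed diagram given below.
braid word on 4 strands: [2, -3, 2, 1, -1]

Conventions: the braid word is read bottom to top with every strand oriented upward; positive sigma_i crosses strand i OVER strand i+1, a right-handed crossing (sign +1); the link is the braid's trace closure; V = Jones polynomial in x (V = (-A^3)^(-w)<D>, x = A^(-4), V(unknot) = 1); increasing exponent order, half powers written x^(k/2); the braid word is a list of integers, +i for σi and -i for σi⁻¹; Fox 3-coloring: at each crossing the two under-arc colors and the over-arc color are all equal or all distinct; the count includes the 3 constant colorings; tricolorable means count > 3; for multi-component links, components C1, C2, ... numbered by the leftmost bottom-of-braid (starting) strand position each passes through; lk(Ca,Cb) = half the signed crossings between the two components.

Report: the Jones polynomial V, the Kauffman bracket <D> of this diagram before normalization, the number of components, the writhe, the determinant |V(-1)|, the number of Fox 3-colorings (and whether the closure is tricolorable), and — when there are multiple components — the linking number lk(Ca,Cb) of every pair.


Jones polynomial: V(x) = 1 + x + x^2 + x^3
<D> = -A^-9 - A^-5 - A^-1 - A^3; writhe +1
components 3, writhe +1 (5 crossings)
linking number lk(C1,C2) = 0
lk(C1,C3): 0
lk(C2,C3) = +1
3-colorings: 9 of 3^6, det 0 — tricolorable
note: free reduction leaves σ2 σ3⁻¹ σ2 of the original 5 letters


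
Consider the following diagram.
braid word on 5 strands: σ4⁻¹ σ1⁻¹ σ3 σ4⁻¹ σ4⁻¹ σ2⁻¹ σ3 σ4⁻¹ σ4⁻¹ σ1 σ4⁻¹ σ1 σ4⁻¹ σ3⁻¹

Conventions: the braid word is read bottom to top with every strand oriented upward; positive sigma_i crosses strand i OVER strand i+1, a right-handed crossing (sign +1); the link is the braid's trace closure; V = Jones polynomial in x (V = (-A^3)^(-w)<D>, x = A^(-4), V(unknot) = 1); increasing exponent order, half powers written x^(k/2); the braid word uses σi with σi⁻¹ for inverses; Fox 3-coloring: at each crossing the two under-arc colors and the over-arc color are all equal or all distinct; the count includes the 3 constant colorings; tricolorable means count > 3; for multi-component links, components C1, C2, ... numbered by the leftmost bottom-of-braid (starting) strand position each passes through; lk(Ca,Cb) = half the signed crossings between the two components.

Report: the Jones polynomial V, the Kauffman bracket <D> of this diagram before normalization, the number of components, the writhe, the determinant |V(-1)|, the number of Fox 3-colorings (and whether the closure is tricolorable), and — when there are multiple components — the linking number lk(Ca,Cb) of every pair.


V(x) = x^-8 - 2x^-7 + x^-6 - 2x^-5 + 2x^-4 + x^-2
bracket: A^-10 + 2A^-2 - 2A^2 + A^6 - 2A^10 + A^14, w = -6
1 component, writhe -6, over 14 crossings
det 9, colorings 27 of 3^14 — tricolorable
observation: w = -6 (over 14 crossings) is diagram-only; (-A^3)^(6) removes it from V


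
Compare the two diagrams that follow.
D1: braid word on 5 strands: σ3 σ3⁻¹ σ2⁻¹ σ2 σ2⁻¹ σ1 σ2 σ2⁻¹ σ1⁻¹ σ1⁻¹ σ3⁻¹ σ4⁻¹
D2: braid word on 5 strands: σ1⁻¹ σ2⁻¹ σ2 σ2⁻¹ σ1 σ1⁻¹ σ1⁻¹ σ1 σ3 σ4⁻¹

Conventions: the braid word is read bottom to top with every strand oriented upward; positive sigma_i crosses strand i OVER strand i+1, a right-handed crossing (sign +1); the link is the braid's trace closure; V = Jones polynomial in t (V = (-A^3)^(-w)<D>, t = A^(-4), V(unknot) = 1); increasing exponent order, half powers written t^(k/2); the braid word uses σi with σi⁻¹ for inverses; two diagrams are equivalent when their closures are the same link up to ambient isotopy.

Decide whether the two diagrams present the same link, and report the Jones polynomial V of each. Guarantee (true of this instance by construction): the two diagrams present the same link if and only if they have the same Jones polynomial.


equivalent: yes
D1 (bracket A^-12; 12 crossings at w = -4): V = 1
V(D2) = 1  [10 crossings, <D> = A^-6, w = -2]
observation: from 12 to 10 crossings by R-moves: one link, two diagrams


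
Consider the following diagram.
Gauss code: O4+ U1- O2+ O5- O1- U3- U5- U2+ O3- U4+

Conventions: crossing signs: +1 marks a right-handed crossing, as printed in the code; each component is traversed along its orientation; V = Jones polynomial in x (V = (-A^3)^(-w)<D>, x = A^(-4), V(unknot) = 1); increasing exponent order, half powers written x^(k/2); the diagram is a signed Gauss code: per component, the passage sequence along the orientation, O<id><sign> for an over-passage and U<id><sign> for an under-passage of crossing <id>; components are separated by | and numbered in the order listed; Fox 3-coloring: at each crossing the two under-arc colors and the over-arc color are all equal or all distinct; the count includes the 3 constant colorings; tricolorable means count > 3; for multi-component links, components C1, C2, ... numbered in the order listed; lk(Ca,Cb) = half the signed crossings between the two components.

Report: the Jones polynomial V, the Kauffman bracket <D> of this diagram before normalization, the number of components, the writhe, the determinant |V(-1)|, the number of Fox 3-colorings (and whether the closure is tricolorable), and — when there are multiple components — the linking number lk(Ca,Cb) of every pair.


V(x) = 1
bracket: -A^-3, w = -1
1 component, writhe -1, over 5 crossings
det 1, colorings 3 of 3^5 — not tricolorable
observation: |V(-1)| = 1: so not tricolorable, since 3 does not divide 1
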